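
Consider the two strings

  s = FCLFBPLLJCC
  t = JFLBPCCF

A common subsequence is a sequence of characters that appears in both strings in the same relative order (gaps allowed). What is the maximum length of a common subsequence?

One common subsequence of length 6: F [1,2], L [3,3], B [5,4], P [6,5], C [10,6], C [11,7]. The LCS DP gives dp[11][8] = 6, so this is optimal.

6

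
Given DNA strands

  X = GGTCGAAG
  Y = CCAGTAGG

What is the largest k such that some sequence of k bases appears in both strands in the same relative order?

Match G [2,4], T [3,5], G [5,7], G [8,8] — 4 bases in the same relative order in both. dp[8][8] = 4 confirms this is the maximum.

4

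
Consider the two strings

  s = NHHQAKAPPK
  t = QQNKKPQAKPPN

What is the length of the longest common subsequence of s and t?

6

Match N (s #1, t #3), Q (s #4, t #7), A (s #5, t #8), K (s #6, t #9), P (s #8, t #10), P (s #9, t #11) — 6 characters in the same relative order in both. dp[10][12] = 6 confirms this is the maximum.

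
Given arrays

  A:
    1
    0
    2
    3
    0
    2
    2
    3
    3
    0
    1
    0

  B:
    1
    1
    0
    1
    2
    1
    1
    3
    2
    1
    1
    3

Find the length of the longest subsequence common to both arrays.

Taking 1 (A #1, B #2), then 0 (A #2, B #3), then 2 (A #3, B #5), then 3 (A #4, B #8), then 2 (A #6, B #9), then 3 (A #9, B #12) gives a common subsequence of length 6. The LCS DP gives dp[12][12] = 6, so this is optimal.

6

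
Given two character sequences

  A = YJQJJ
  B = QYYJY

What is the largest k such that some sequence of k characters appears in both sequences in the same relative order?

Taking Y at A[1]=B[3] → J at A[2]=B[4] gives a common subsequence of length 2. Since dp[5][5] = 2, nothing longer is possible.

2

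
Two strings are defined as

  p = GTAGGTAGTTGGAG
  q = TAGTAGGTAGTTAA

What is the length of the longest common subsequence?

11

Pick G at p[1]=q[3], then T at p[2]=q[4], then A at p[3]=q[5], then G at p[4]=q[6], then G at p[5]=q[7], then T at p[6]=q[8], then A at p[7]=q[9], then G at p[8]=q[10], then T at p[9]=q[11], then T at p[10]=q[12], then A at p[13]=q[14]; all 11 characters appear in both, in order. The LCS DP gives dp[14][14] = 11, so this is optimal.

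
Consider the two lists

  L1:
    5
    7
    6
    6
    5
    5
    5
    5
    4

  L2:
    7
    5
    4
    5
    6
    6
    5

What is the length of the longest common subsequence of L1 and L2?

4

One common subsequence of length 4: 5 at L1[1]=L2[4] → 6 at L1[3]=L2[5] → 6 at L1[4]=L2[6] → 5 at L1[8]=L2[7]. The LCS DP gives dp[9][7] = 4, so this is optimal.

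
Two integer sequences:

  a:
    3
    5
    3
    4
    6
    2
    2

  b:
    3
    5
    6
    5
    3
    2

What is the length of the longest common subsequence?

Let dp[i][j] be the LCS length of the first i values of a and the first j values of b. dp[i][j] = dp[i-1][j-1]+1 when the i-th and j-th values match, else max(dp[i-1][j], dp[i][j-1]).
    ·  3  5  6  5  3  2
 ·  0  0  0  0  0  0  0
 3  0  1  1  1  1  1  1
 5  0  1  2  2  2  2  2
 3  0  1  2  2  2  3  3
 4  0  1  2  2  2  3  3
 6  0  1  2  3  3  3  3
 2  0  1  2  3  3  3  4
 2  0  1  2  3  3  3  4
dp[7][6] = 4. One LCS (by backtracking along matches): 3, 5, 3, 2.

4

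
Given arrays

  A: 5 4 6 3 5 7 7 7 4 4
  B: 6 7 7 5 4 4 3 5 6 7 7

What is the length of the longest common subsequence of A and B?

Match 5 at A[1]=B[4]; then 4 at A[2]=B[6]; then 3 at A[4]=B[7]; then 5 at A[5]=B[8]; then 7 at A[7]=B[10]; then 7 at A[8]=B[11] — 6 values in the same relative order in both. Since dp[10][11] = 6, nothing longer is possible.

6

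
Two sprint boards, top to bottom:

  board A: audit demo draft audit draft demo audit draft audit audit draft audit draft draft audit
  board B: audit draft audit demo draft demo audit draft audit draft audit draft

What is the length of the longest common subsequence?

Pick audit (board A #1, board B #1) → draft (board A #3, board B #2) → audit (board A #4, board B #3) → draft (board A #5, board B #5) → demo (board A #6, board B #6) → audit (board A #7, board B #7) → draft (board A #8, board B #8) → audit (board A #10, board B #9) → draft (board A #11, board B #10) → audit (board A #12, board B #11) → draft (board A #14, board B #12); all 11 tasks appear in both, in order. Since dp[15][12] = 11, nothing longer is possible.

11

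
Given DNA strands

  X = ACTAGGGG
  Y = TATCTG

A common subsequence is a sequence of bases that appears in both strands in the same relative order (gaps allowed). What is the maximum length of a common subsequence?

4

Let dp[i][j] be the LCS length of the first i bases of X and the first j bases of Y. dp[i][j] = dp[i-1][j-1]+1 when the i-th and j-th bases match, else max(dp[i-1][j], dp[i][j-1]).
    ·  T  A  T  C  T  G
 ·  0  0  0  0  0  0  0
 A  0  0  1  1  1  1  1
 C  0  0  1  1  2  2  2
 T  0  1  1  2  2  3  3
 A  0  1  2  2  2  3  3
 G  0  1  2  2  2  3  4
 G  0  1  2  2  2  3  4
 G  0  1  2  2  2  3  4
 G  0  1  2  2  2  3  4
dp[8][6] = 4. One LCS (by backtracking along matches): ACTG.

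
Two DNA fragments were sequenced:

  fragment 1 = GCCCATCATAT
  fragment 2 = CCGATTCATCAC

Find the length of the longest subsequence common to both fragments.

8

Let dp[i][j] be the LCS length of the first i bases of fragment 1 and the first j bases of fragment 2. dp[i][j] = dp[i-1][j-1]+1 when the i-th and j-th bases match, else max(dp[i-1][j], dp[i][j-1]).
    ·  C  C  G  A  T  T  C  A  T  C  A  C
 ·  0  0  0  0  0  0  0  0  0  0  0  0  0
 G  0  0  0  1  1  1  1  1  1  1  1  1  1
 C  0  1  1  1  1  1  1  2  2  2  2  2  2
 C  0  1  2  2  2  2  2  2  2  2  3  3  3
 C  0  1  2  2  2  2  2  3  3  3  3  3  4
 A  0  1  2  2  3  3  3  3  4  4  4  4  4
 T  0  1  2  2  3  4  4  4  4  5  5  5  5
 C  0  1  2  2  3  4  4  5  5  5  6  6  6
 A  0  1  2  2  3  4  4  5  6  6  6  7  7
 T  0  1  2  2  3  4  5  5  6  7  7  7  7
 A  0  1  2  2  3  4  5  5  6  7  7  8  8
 T  0  1  2  2  3  4  5  5  6  7  7  8  8
dp[11][12] = 8. One LCS (by backtracking along matches): CCATCATA.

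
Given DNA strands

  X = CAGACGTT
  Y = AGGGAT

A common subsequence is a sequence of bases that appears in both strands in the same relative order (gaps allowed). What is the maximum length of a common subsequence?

Taking A (X #2, Y #1), then G (X #3, Y #4), then A (X #4, Y #5), then T (X #8, Y #6) gives a common subsequence of length 4. Since dp[8][6] = 4, nothing longer is possible.

4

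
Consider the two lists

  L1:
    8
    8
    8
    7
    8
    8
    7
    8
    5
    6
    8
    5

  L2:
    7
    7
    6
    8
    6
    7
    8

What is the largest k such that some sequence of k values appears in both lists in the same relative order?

5

Match 7 [4,1], then 7 [7,2], then 8 [8,4], then 6 [10,5], then 8 [11,7] — 5 values in the same relative order in both. dp[12][7] = 5 confirms this is the maximum.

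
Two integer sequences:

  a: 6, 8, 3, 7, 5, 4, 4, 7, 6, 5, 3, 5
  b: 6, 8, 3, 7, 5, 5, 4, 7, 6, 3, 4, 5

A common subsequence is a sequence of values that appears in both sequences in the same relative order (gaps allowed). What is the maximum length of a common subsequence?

Match 6 [1,1], then 8 [2,2], then 3 [3,3], then 7 [4,4], then 5 [5,6], then 4 [7,7], then 7 [8,8], then 6 [9,9], then 3 [11,10], then 5 [12,12] — 10 values in the same relative order in both, and the DP table's final entry dp[12][12] is also 10, so no common subsequence is longer.

10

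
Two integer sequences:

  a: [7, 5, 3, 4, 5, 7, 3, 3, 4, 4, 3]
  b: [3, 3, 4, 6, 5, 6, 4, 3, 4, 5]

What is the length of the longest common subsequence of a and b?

5

Pick 3 at a[3]=b[2], 4 at a[4]=b[3], 5 at a[5]=b[5], 3 at a[8]=b[8], 4 at a[9]=b[9]; all 5 values appear in both, in order. The LCS DP gives dp[11][10] = 5, so this is optimal.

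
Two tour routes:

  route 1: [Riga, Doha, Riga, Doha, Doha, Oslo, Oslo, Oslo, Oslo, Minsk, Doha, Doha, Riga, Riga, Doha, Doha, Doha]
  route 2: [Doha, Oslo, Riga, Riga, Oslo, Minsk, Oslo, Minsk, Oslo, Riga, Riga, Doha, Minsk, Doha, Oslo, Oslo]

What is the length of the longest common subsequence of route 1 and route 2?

9

Taking Riga [1,3]; then Riga [3,4]; then Oslo [6,5]; then Oslo [7,7]; then Oslo [9,9]; then Riga [13,10]; then Riga [14,11]; then Doha [15,12]; then Doha [16,14] gives a common subsequence of length 9. Since dp[17][16] = 9, nothing longer is possible.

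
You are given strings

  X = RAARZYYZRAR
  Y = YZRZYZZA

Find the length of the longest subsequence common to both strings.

Pick R (X #4, Y #3); then Z (X #5, Y #4); then Y (X #6, Y #5); then Z (X #8, Y #7); then A (X #10, Y #8); all 5 characters appear in both, in order. Since dp[11][8] = 5, nothing longer is possible.

5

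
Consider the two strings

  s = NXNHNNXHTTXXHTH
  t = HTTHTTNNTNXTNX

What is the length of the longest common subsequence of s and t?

6

Pick N (s #1, t #7), then N (s #3, t #8), then N (s #6, t #10), then X (s #7, t #11), then T (s #9, t #12), then X (s #12, t #14); all 6 characters appear in both, in order. dp[15][14] = 6 confirms this is the maximum.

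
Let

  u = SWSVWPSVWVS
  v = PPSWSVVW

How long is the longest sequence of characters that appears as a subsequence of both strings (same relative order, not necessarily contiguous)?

6

Taking S [1,3], then W [2,4], then S [3,5], then V [4,6], then V [8,7], then W [9,8] gives a common subsequence of length 6, and the DP table's final entry dp[11][8] is also 6, so no common subsequence is longer.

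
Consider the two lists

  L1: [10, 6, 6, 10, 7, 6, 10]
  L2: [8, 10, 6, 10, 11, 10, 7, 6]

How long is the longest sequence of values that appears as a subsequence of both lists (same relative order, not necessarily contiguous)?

Taking 10 at L1[1]=L2[2], 6 at L1[2]=L2[3], 10 at L1[4]=L2[6], 7 at L1[5]=L2[7], 6 at L1[6]=L2[8] gives a common subsequence of length 5. dp[7][8] = 5 confirms this is the maximum.

5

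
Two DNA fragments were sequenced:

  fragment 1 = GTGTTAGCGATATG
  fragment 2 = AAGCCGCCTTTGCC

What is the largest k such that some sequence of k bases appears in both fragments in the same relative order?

Taking A [6,2] → G [7,3] → C [8,5] → G [9,6] → T [11,10] → T [13,11] → G [14,12] gives a common subsequence of length 7, and the DP table's final entry dp[14][14] is also 7, so no common subsequence is longer.

7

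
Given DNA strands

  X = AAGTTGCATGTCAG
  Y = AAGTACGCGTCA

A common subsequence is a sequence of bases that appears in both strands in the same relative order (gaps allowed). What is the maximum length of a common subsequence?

One common subsequence of length 10: A [1,1] → A [2,2] → G [3,3] → T [4,4] → G [6,7] → C [7,8] → G [10,9] → T [11,10] → C [12,11] → A [13,12], and the DP table's final entry dp[14][12] is also 10, so no common subsequence is longer.

10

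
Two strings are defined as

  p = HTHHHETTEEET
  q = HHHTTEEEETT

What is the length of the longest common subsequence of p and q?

9

One common subsequence of length 9: H at p[3]=q[1], H at p[4]=q[2], H at p[5]=q[3], T at p[7]=q[4], T at p[8]=q[5], E at p[9]=q[7], E at p[10]=q[8], E at p[11]=q[9], T at p[12]=q[11], and the DP table's final entry dp[12][11] is also 9, so no common subsequence is longer.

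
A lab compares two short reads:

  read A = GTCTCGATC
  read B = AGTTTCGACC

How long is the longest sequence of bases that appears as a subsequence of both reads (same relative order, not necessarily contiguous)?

7

Match G at read A[1]=read B[2] → T at read A[2]=read B[4] → T at read A[4]=read B[5] → C at read A[5]=read B[6] → G at read A[6]=read B[7] → A at read A[7]=read B[8] → C at read A[9]=read B[10] — 7 bases in the same relative order in both, and the DP table's final entry dp[9][10] is also 7, so no common subsequence is longer.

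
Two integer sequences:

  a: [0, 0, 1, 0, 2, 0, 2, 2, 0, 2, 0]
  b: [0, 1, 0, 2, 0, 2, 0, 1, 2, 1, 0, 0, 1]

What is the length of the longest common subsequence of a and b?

Let dp[i][j] be the LCS length of the first i values of a and the first j values of b. dp[i][j] = dp[i-1][j-1]+1 when the i-th and j-th values match, else max(dp[i-1][j], dp[i][j-1]).
    ·  0  1  0  2  0  2  0  1  2  1  0  0  1
 ·  0  0  0  0  0  0  0  0  0  0  0  0  0  0
 0  0  1  1  1  1  1  1  1  1  1  1  1  1  1
 0  0  1  1  2  2  2  2  2  2  2  2  2  2  2
 1  0  1  2  2  2  2  2  2  3  3  3  3  3  3
 0  0  1  2  3  3  3  3  3  3  3  3  4  4  4
 2  0  1  2  3  4  4  4  4  4  4  4  4  4  4
 0  0  1  2  3  4  5  5  5  5  5  5  5  5  5
 2  0  1  2  3  4  5  6  6  6  6  6  6  6  6
 2  0  1  2  3  4  5  6  6  6  7  7  7  7  7
 0  0  1  2  3  4  5  6  7  7  7  7  8  8  8
 2  0  1  2  3  4  5  6  7  7  8  8  8  8  8
 0  0  1  2  3  4  5  6  7  7  8  8  9  9  9
dp[11][13] = 9. One LCS (by backtracking along matches): 0, 1, 0, 2, 0, 2, 2, 0, 0.

9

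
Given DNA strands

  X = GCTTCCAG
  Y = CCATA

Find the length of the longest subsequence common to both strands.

Pick C at X[2]=Y[2], then T at X[4]=Y[4], then A at X[7]=Y[5]; all 3 bases appear in both, in order. dp[8][5] = 3 confirms this is the maximum.

3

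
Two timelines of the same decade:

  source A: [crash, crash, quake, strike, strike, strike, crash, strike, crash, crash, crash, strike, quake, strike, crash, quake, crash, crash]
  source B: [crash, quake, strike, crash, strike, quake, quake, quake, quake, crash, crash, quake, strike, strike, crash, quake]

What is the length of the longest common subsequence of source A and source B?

One common subsequence of length 11: crash [2,1], then quake [3,2], then strike [6,3], then crash [7,4], then strike [8,5], then crash [9,10], then crash [10,11], then strike [12,13], then strike [14,14], then crash [15,15], then quake [16,16], and the DP table's final entry dp[18][16] is also 11, so no common subsequence is longer.

11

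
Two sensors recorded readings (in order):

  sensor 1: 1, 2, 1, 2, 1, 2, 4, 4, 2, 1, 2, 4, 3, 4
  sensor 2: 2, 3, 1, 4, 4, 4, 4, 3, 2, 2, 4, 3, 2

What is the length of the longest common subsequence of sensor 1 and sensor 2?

8

One common subsequence of length 8: 2 [2,1], 1 [3,3], 4 [7,6], 4 [8,7], 2 [9,9], 2 [11,10], 4 [12,11], 3 [13,12]. dp[14][13] = 8 confirms this is the maximum.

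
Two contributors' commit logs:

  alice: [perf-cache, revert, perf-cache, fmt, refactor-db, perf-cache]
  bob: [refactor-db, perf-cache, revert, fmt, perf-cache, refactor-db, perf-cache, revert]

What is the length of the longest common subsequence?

5

Taking perf-cache (alice #1, bob #2); then revert (alice #2, bob #3); then perf-cache (alice #3, bob #5); then refactor-db (alice #5, bob #6); then perf-cache (alice #6, bob #7) gives a common subsequence of length 5. Since dp[6][8] = 5, nothing longer is possible.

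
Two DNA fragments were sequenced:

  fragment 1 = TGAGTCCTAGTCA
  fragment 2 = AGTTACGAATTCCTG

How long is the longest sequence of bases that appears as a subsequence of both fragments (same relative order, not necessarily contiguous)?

8

One common subsequence of length 8: T [1,4], G [2,7], A [3,9], T [5,11], C [6,12], C [7,13], T [8,14], G [10,15]. The LCS DP gives dp[13][15] = 8, so this is optimal.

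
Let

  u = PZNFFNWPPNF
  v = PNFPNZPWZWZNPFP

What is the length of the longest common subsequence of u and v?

7

One common subsequence of length 7: P [1,1]; then N [3,2]; then F [4,3]; then N [6,5]; then W [7,10]; then P [8,13]; then P [9,15]. The LCS DP gives dp[11][15] = 7, so this is optimal.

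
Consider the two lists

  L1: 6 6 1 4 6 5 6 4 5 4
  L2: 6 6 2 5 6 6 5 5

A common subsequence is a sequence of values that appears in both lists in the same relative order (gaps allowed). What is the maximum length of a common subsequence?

5

Pick 6 (L1 #1, L2 #2), then 6 (L1 #2, L2 #5), then 6 (L1 #5, L2 #6), then 5 (L1 #6, L2 #7), then 5 (L1 #9, L2 #8); all 5 values appear in both, in order. Since dp[10][8] = 5, nothing longer is possible.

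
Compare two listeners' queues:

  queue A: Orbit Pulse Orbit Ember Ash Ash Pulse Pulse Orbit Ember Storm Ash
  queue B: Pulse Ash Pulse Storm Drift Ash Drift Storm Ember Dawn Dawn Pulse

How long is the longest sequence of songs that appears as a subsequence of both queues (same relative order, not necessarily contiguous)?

Pick Pulse at queue A[2]=queue B[1], then Ash at queue A[6]=queue B[2], then Pulse at queue A[8]=queue B[3], then Storm at queue A[11]=queue B[4], then Ash at queue A[12]=queue B[6]; all 5 songs appear in both, in order. Since dp[12][12] = 5, nothing longer is possible.

5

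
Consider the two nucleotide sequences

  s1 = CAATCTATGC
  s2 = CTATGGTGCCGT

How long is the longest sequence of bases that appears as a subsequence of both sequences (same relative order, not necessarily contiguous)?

6

Pick C at s1[1]=s2[1] → A at s1[3]=s2[3] → T at s1[4]=s2[4] → T at s1[8]=s2[7] → G at s1[9]=s2[8] → C at s1[10]=s2[10]; all 6 bases appear in both, in order. dp[10][12] = 6 confirms this is the maximum.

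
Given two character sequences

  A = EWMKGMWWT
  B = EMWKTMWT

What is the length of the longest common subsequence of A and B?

Taking E [1,1], then W [2,3], then K [4,4], then M [6,6], then W [8,7], then T [9,8] gives a common subsequence of length 6. Since dp[9][8] = 6, nothing longer is possible.

6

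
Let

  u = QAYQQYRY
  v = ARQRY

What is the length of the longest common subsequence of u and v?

4

One common subsequence of length 4: A [2,1], then Q [5,3], then R [7,4], then Y [8,5]. The LCS DP gives dp[8][5] = 4, so this is optimal.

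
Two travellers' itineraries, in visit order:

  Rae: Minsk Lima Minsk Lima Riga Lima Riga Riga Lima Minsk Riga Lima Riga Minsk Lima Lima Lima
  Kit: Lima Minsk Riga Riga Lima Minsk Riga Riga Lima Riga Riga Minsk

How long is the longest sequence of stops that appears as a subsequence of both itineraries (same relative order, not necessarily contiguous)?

One common subsequence of length 10: Lima at Rae[2]=Kit[1], then Minsk at Rae[3]=Kit[2], then Riga at Rae[5]=Kit[4], then Lima at Rae[6]=Kit[5], then Riga at Rae[7]=Kit[7], then Riga at Rae[8]=Kit[8], then Lima at Rae[9]=Kit[9], then Riga at Rae[11]=Kit[10], then Riga at Rae[13]=Kit[11], then Minsk at Rae[14]=Kit[12]. Since dp[17][12] = 10, nothing longer is possible.

10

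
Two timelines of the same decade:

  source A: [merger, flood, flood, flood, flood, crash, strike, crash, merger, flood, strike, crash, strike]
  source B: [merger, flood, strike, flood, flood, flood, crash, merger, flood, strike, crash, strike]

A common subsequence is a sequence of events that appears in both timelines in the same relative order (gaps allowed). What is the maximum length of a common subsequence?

11

Pick merger at source A[1]=source B[1], flood at source A[2]=source B[2], flood at source A[3]=source B[4], flood at source A[4]=source B[5], flood at source A[5]=source B[6], crash at source A[8]=source B[7], merger at source A[9]=source B[8], flood at source A[10]=source B[9], strike at source A[11]=source B[10], crash at source A[12]=source B[11], strike at source A[13]=source B[12]; all 11 events appear in both, in order. The LCS DP gives dp[13][12] = 11, so this is optimal.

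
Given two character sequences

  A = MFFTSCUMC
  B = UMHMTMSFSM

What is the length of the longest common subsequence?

4

Let dp[i][j] be the LCS length of the first i characters of A and the first j characters of B. dp[i][j] = dp[i-1][j-1]+1 when the i-th and j-th characters match, else max(dp[i-1][j], dp[i][j-1]).
    ·  U  M  H  M  T  M  S  F  S  M
 ·  0  0  0  0  0  0  0  0  0  0  0
 M  0  0  1  1  1  1  1  1  1  1  1
 F  0  0  1  1  1  1  1  1  2  2  2
 F  0  0  1  1  1  1  1  1  2  2  2
 T  0  0  1  1  1  2  2  2  2  2  2
 S  0  0  1  1  1  2  2  3  3  3  3
 C  0  0  1  1  1  2  2  3  3  3  3
 U  0  1  1  1  1  2  2  3  3  3  3
 M  0  1  2  2  2  2  3  3  3  3  4
 C  0  1  2  2  2  2  3  3  3  3  4
dp[9][10] = 4. One LCS (by backtracking along matches): MFSM.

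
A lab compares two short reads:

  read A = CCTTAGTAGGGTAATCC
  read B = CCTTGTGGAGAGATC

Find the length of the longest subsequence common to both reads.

13

Pick C [1,1]; then C [2,2]; then T [3,3]; then T [4,4]; then G [6,5]; then T [7,6]; then G [9,7]; then G [10,8]; then G [11,10]; then A [13,11]; then A [14,13]; then T [15,14]; then C [17,15]; all 13 bases appear in both, in order. Since dp[17][15] = 13, nothing longer is possible.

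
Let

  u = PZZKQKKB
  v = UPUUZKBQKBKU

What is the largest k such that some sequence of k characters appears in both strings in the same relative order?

6

Taking P at u[1]=v[2]; then Z at u[3]=v[5]; then K at u[4]=v[6]; then Q at u[5]=v[8]; then K at u[6]=v[9]; then K at u[7]=v[11] gives a common subsequence of length 6. dp[8][12] = 6 confirms this is the maximum.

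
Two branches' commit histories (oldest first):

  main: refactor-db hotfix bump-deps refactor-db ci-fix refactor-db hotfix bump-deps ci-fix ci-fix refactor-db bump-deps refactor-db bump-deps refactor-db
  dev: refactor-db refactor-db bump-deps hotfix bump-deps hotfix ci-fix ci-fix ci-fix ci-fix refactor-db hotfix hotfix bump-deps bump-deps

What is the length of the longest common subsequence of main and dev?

9

Pick refactor-db [1,2], then hotfix [2,4], then bump-deps [3,5], then ci-fix [5,8], then ci-fix [9,9], then ci-fix [10,10], then refactor-db [11,11], then bump-deps [12,14], then bump-deps [14,15]; all 9 commits appear in both, in order. The LCS DP gives dp[15][15] = 9, so this is optimal.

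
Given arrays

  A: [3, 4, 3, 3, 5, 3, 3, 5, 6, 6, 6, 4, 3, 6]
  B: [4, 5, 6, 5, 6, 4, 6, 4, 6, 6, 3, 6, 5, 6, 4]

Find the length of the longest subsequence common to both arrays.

8

One common subsequence of length 8: 4 (A #2, B #1), then 5 (A #5, B #2), then 5 (A #8, B #4), then 6 (A #9, B #7), then 6 (A #10, B #9), then 6 (A #11, B #10), then 3 (A #13, B #11), then 6 (A #14, B #14). The LCS DP gives dp[14][15] = 8, so this is optimal.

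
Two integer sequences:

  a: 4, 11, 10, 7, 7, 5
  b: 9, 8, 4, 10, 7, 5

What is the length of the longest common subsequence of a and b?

Let dp[i][j] be the LCS length of the first i values of a and the first j values of b. dp[i][j] = dp[i-1][j-1]+1 when the i-th and j-th values match, else max(dp[i-1][j], dp[i][j-1]).
    ·  9  8  4 10  7  5
 ·  0  0  0  0  0  0  0
 4  0  0  0  1  1  1  1
11  0  0  0  1  1  1  1
10  0  0  0  1  2  2  2
 7  0  0  0  1  2  3  3
 7  0  0  0  1  2  3  3
 5  0  0  0  1  2  3  4
dp[6][6] = 4. One LCS (by backtracking along matches): 4, 10, 7, 5.

4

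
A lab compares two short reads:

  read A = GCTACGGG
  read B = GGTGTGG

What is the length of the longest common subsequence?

Let dp[i][j] be the LCS length of the first i bases of read A and the first j bases of read B. dp[i][j] = dp[i-1][j-1]+1 when the i-th and j-th bases match, else max(dp[i-1][j], dp[i][j-1]).
    ·  G  G  T  G  T  G  G
 ·  0  0  0  0  0  0  0  0
 G  0  1  1  1  1  1  1  1
 C  0  1  1  1  1  1  1  1
 T  0  1  1  2  2  2  2  2
 A  0  1  1  2  2  2  2  2
 C  0  1  1  2  2  2  2  2
 G  0  1  2  2  3  3  3  3
 G  0  1  2  2  3  3  4  4
 G  0  1  2  2  3  3  4  5
dp[8][7] = 5. One LCS (by backtracking along matches): GTGGG.

5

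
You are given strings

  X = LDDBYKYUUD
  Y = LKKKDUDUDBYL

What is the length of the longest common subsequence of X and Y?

5

Let dp[i][j] be the LCS length of the first i characters of X and the first j characters of Y. dp[i][j] = dp[i-1][j-1]+1 when the i-th and j-th characters match, else max(dp[i-1][j], dp[i][j-1]).
    ·  L  K  K  K  D  U  D  U  D  B  Y  L
 ·  0  0  0  0  0  0  0  0  0  0  0  0  0
 L  0  1  1  1  1  1  1  1  1  1  1  1  1
 D  0  1  1  1  1  2  2  2  2  2  2  2  2
 D  0  1  1  1  1  2  2  3  3  3  3  3  3
 B  0  1  1  1  1  2  2  3  3  3  4  4  4
 Y  0  1  1  1  1  2  2  3  3  3  4  5  5
 K  0  1  2  2  2  2  2  3  3  3  4  5  5
 Y  0  1  2  2  2  2  2  3  3  3  4  5  5
 U  0  1  2  2  2  2  3  3  4  4  4  5  5
 U  0  1  2  2  2  2  3  3  4  4  4  5  5
 D  0  1  2  2  2  3  3  4  4  5  5  5  5
dp[10][12] = 5. One LCS (by backtracking along matches): LDDBY.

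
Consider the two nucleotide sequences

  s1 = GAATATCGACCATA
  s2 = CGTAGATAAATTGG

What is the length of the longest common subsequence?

8

Match G [1,2], then A [2,4], then A [3,6], then T [4,7], then A [5,8], then A [9,9], then A [12,10], then T [13,12] — 8 bases in the same relative order in both. Since dp[14][14] = 8, nothing longer is possible.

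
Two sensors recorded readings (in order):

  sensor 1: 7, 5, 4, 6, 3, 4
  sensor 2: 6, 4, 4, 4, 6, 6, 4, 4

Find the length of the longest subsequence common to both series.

Let dp[i][j] be the LCS length of the first i values of sensor 1 and the first j values of sensor 2. dp[i][j] = dp[i-1][j-1]+1 when the i-th and j-th values match, else max(dp[i-1][j], dp[i][j-1]).
    ·  6  4  4  4  6  6  4  4
 ·  0  0  0  0  0  0  0  0  0
 7  0  0  0  0  0  0  0  0  0
 5  0  0  0  0  0  0  0  0  0
 4  0  0  1  1  1  1  1  1  1
 6  0  1  1  1  1  2  2  2  2
 3  0  1  1  1  1  2  2  2  2
 4  0  1  2  2  2  2  2  3  3
dp[6][8] = 3. One LCS (by backtracking along matches): 4, 6, 4.

3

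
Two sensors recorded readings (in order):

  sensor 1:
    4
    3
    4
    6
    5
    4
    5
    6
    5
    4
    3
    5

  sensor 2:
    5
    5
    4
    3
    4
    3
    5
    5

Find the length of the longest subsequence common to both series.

Let dp[i][j] be the LCS length of the first i values of sensor 1 and the first j values of sensor 2. dp[i][j] = dp[i-1][j-1]+1 when the i-th and j-th values match, else max(dp[i-1][j], dp[i][j-1]).
    ·  5  5  4  3  4  3  5  5
 ·  0  0  0  0  0  0  0  0  0
 4  0  0  0  1  1  1  1  1  1
 3  0  0  0  1  2  2  2  2  2
 4  0  0  0  1  2  3  3  3  3
 6  0  0  0  1  2  3  3  3  3
 5  0  1  1  1  2  3  3  4  4
 4  0  1  1  2  2  3  3  4  4
 5  0  1  2  2  2  3  3  4  5
 6  0  1  2  2  2  3  3  4  5
 5  0  1  2  2  2  3  3  4  5
 4  0  1  2  3  3  3  3  4  5
 3  0  1  2  3  4  4  4  4  5
 5  0  1  2  3  4  4  4  5  5
dp[12][8] = 5. One LCS (by backtracking along matches): 4, 3, 4, 5, 5.

5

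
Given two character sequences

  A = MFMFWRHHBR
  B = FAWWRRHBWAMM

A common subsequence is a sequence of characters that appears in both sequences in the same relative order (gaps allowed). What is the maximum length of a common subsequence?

Match F at A[2]=B[1], W at A[5]=B[4], R at A[6]=B[6], H at A[8]=B[7], B at A[9]=B[8] — 5 characters in the same relative order in both. The LCS DP gives dp[10][12] = 5, so this is optimal.

5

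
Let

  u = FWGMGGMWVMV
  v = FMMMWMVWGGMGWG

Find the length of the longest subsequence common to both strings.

7

Taking F at u[1]=v[1], W at u[2]=v[5], M at u[4]=v[6], G at u[5]=v[9], G at u[6]=v[10], M at u[7]=v[11], W at u[8]=v[13] gives a common subsequence of length 7. The LCS DP gives dp[11][14] = 7, so this is optimal.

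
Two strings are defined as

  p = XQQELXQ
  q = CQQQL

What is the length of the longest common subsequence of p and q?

3

Let dp[i][j] be the LCS length of the first i characters of p and the first j characters of q. dp[i][j] = dp[i-1][j-1]+1 when the i-th and j-th characters match, else max(dp[i-1][j], dp[i][j-1]).
    ·  C  Q  Q  Q  L
 ·  0  0  0  0  0  0
 X  0  0  0  0  0  0
 Q  0  0  1  1  1  1
 Q  0  0  1  2  2  2
 E  0  0  1  2  2  2
 L  0  0  1  2  2  3
 X  0  0  1  2  2  3
 Q  0  0  1  2  3  3
dp[7][5] = 3. One LCS (by backtracking along matches): QQL.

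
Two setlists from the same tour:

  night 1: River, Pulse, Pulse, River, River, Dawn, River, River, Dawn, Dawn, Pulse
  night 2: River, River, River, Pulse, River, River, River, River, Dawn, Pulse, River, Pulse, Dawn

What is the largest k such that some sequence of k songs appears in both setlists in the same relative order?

8

Taking River (night 1 #1, night 2 #3) → Pulse (night 1 #3, night 2 #4) → River (night 1 #4, night 2 #5) → River (night 1 #5, night 2 #6) → River (night 1 #7, night 2 #7) → River (night 1 #8, night 2 #8) → Dawn (night 1 #9, night 2 #9) → Dawn (night 1 #10, night 2 #13) gives a common subsequence of length 8. dp[11][13] = 8 confirms this is the maximum.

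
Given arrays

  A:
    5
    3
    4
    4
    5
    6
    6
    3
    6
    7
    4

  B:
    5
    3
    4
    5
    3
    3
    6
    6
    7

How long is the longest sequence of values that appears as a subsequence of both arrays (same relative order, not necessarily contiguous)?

Match 5 (A #1, B #1), 3 (A #2, B #2), 4 (A #4, B #3), 5 (A #5, B #4), 6 (A #7, B #7), 6 (A #9, B #8), 7 (A #10, B #9) — 7 values in the same relative order in both. Since dp[11][9] = 7, nothing longer is possible.

7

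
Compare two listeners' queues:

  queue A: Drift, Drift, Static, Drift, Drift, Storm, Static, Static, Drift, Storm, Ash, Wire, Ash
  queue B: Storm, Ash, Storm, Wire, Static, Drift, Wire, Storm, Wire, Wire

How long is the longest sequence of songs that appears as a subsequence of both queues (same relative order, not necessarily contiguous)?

Taking Storm at queue A[6]=queue B[3], Static at queue A[8]=queue B[5], Drift at queue A[9]=queue B[6], Storm at queue A[10]=queue B[8], Wire at queue A[12]=queue B[10] gives a common subsequence of length 5. Since dp[13][10] = 5, nothing longer is possible.

5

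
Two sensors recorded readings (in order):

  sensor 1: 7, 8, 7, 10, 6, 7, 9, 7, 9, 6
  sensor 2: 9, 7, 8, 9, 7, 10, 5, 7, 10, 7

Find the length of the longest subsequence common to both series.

6

Taking 7 (sensor 1 #1, sensor 2 #2), 8 (sensor 1 #2, sensor 2 #3), 7 (sensor 1 #3, sensor 2 #5), 10 (sensor 1 #4, sensor 2 #6), 7 (sensor 1 #6, sensor 2 #8), 7 (sensor 1 #8, sensor 2 #10) gives a common subsequence of length 6. dp[10][10] = 6 confirms this is the maximum.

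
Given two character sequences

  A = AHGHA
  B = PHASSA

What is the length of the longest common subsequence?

2

Taking A (A #1, B #3), then A (A #5, B #6) gives a common subsequence of length 2, and the DP table's final entry dp[5][6] is also 2, so no common subsequence is longer.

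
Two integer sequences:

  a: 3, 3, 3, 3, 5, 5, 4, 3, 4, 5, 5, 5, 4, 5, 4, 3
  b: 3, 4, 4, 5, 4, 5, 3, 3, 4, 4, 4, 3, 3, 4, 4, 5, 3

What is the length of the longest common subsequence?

9

Taking 3 at a[1]=b[1], 3 at a[2]=b[7], 3 at a[3]=b[8], 3 at a[4]=b[12], 3 at a[8]=b[13], 4 at a[9]=b[14], 4 at a[13]=b[15], 5 at a[14]=b[16], 3 at a[16]=b[17] gives a common subsequence of length 9. The LCS DP gives dp[16][17] = 9, so this is optimal.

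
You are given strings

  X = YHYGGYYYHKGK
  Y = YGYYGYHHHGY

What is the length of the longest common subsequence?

7

Pick Y [3,1], G [5,2], Y [6,3], Y [7,4], Y [8,6], H [9,9], G [11,10]; all 7 characters appear in both, in order. Since dp[12][11] = 7, nothing longer is possible.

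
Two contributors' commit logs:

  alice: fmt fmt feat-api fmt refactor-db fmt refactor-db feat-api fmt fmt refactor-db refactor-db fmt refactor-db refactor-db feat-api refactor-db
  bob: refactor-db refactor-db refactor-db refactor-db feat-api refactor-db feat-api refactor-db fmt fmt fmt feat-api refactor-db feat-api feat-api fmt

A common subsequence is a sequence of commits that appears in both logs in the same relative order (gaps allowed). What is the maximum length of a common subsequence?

One common subsequence of length 8: feat-api (alice #3, bob #5); then refactor-db (alice #5, bob #6); then refactor-db (alice #7, bob #8); then fmt (alice #9, bob #9); then fmt (alice #10, bob #10); then fmt (alice #13, bob #11); then refactor-db (alice #14, bob #13); then feat-api (alice #16, bob #15). The LCS DP gives dp[17][16] = 8, so this is optimal.

8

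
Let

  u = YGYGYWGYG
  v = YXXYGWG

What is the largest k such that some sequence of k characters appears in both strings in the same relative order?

5

Let dp[i][j] be the LCS length of the first i characters of u and the first j characters of v. dp[i][j] = dp[i-1][j-1]+1 when the i-th and j-th characters match, else max(dp[i-1][j], dp[i][j-1]).
    ·  Y  X  X  Y  G  W  G
 ·  0  0  0  0  0  0  0  0
 Y  0  1  1  1  1  1  1  1
 G  0  1  1  1  1  2  2  2
 Y  0  1  1  1  2  2  2  2
 G  0  1  1  1  2  3  3  3
 Y  0  1  1  1  2  3  3  3
 W  0  1  1  1  2  3  4  4
 G  0  1  1  1  2  3  4  5
 Y  0  1  1  1  2  3  4  5
 G  0  1  1  1  2  3  4  5
dp[9][7] = 5. One LCS (by backtracking along matches): YYGWG.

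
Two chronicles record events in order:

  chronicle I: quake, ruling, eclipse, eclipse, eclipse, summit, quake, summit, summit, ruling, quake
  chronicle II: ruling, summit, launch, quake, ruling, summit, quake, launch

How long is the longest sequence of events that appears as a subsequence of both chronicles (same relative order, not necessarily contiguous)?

Match ruling [2,1], summit [6,2], quake [7,4], summit [9,6], quake [11,7] — 5 events in the same relative order in both. Since dp[11][8] = 5, nothing longer is possible.

5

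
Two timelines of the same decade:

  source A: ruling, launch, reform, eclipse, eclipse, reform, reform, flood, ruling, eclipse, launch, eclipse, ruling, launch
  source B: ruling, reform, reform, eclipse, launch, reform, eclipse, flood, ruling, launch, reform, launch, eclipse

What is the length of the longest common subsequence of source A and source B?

Match ruling (source A #1, source B #1) → launch (source A #2, source B #5) → reform (source A #3, source B #6) → eclipse (source A #5, source B #7) → flood (source A #8, source B #8) → ruling (source A #9, source B #9) → launch (source A #11, source B #12) → eclipse (source A #12, source B #13) — 8 events in the same relative order in both. dp[14][13] = 8 confirms this is the maximum.

8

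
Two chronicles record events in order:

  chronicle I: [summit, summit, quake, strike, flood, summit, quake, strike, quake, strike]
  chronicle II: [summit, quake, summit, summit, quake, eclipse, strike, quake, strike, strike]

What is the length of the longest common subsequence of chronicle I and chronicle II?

7

Match summit at chronicle I[1]=chronicle II[3]; then summit at chronicle I[2]=chronicle II[4]; then quake at chronicle I[3]=chronicle II[5]; then strike at chronicle I[4]=chronicle II[7]; then quake at chronicle I[7]=chronicle II[8]; then strike at chronicle I[8]=chronicle II[9]; then strike at chronicle I[10]=chronicle II[10] — 7 events in the same relative order in both, and the DP table's final entry dp[10][10] is also 7, so no common subsequence is longer.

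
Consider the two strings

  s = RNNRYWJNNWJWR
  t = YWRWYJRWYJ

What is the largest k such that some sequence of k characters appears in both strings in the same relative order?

5

One common subsequence of length 5: R at s[1]=t[3], then Y at s[5]=t[5], then J at s[7]=t[6], then W at s[10]=t[8], then J at s[11]=t[10], and the DP table's final entry dp[13][10] is also 5, so no common subsequence is longer.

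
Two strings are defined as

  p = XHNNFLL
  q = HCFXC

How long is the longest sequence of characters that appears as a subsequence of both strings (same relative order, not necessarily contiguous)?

Match H [2,1]; then F [5,3] — 2 characters in the same relative order in both. dp[7][5] = 2 confirms this is the maximum.

2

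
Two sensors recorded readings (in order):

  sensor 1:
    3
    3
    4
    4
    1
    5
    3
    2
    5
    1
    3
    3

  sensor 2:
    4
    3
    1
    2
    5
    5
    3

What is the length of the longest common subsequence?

Taking 3 at sensor 1[2]=sensor 2[2] → 1 at sensor 1[5]=sensor 2[3] → 5 at sensor 1[6]=sensor 2[5] → 5 at sensor 1[9]=sensor 2[6] → 3 at sensor 1[12]=sensor 2[7] gives a common subsequence of length 5, and the DP table's final entry dp[12][7] is also 5, so no common subsequence is longer.

5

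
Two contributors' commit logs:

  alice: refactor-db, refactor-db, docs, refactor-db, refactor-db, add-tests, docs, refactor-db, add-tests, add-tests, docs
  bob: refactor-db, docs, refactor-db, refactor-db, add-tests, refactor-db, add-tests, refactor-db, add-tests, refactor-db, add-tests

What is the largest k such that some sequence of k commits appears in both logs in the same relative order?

8

One common subsequence of length 8: refactor-db (alice #1, bob #1); then refactor-db (alice #2, bob #3); then refactor-db (alice #4, bob #4); then refactor-db (alice #5, bob #6); then add-tests (alice #6, bob #7); then refactor-db (alice #8, bob #8); then add-tests (alice #9, bob #9); then add-tests (alice #10, bob #11). Since dp[11][11] = 8, nothing longer is possible.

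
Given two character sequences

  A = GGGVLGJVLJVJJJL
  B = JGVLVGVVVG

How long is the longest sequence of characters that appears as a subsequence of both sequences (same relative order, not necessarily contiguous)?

Taking G [3,2] → V [4,3] → L [5,4] → G [6,6] → V [8,8] → V [11,9] gives a common subsequence of length 6. dp[15][10] = 6 confirms this is the maximum.

6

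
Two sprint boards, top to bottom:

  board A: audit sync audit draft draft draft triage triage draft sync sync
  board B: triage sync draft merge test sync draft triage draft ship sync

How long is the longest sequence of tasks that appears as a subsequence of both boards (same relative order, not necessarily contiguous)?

Pick sync [2,2] → draft [4,3] → draft [6,7] → triage [8,8] → draft [9,9] → sync [11,11]; all 6 tasks appear in both, in order. Since dp[11][11] = 6, nothing longer is possible.

6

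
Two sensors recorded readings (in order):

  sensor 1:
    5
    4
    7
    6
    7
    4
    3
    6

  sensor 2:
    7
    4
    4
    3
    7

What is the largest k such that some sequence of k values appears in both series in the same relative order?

3

One common subsequence of length 3: 4 [2,2], then 4 [6,3], then 3 [7,4], and the DP table's final entry dp[8][5] is also 3, so no common subsequence is longer.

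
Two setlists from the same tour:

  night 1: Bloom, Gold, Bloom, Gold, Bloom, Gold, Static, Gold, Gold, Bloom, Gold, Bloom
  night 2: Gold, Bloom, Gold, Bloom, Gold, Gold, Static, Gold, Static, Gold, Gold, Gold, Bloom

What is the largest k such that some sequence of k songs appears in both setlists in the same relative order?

Pick Bloom (night 1 #1, night 2 #2); then Gold (night 1 #2, night 2 #3); then Bloom (night 1 #3, night 2 #4); then Gold (night 1 #4, night 2 #6); then Gold (night 1 #6, night 2 #8); then Static (night 1 #7, night 2 #9); then Gold (night 1 #8, night 2 #10); then Gold (night 1 #9, night 2 #11); then Gold (night 1 #11, night 2 #12); then Bloom (night 1 #12, night 2 #13); all 10 songs appear in both, in order, and the DP table's final entry dp[12][13] is also 10, so no common subsequence is longer.

10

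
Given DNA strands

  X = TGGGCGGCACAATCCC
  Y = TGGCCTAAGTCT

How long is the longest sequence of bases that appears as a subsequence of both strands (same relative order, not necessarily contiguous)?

Match T [1,1], G [3,2], G [4,3], C [5,4], C [8,5], A [9,7], A [11,8], T [13,10], C [14,11] — 9 bases in the same relative order in both, and the DP table's final entry dp[16][12] is also 9, so no common subsequence is longer.

9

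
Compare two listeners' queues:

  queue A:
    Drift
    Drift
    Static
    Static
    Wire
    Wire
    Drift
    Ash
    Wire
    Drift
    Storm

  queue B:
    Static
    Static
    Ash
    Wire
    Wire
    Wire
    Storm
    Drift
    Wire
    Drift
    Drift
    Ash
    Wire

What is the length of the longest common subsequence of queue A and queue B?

Pick Static [3,1], then Static [4,2], then Wire [5,6], then Wire [6,9], then Drift [7,11], then Ash [8,12], then Wire [9,13]; all 7 songs appear in both, in order. Since dp[11][13] = 7, nothing longer is possible.

7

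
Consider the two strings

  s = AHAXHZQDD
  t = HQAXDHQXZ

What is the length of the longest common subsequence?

Let dp[i][j] be the LCS length of the first i characters of s and the first j characters of t. dp[i][j] = dp[i-1][j-1]+1 when the i-th and j-th characters match, else max(dp[i-1][j], dp[i][j-1]).
    ·  H  Q  A  X  D  H  Q  X  Z
 ·  0  0  0  0  0  0  0  0  0  0
 A  0  0  0  1  1  1  1  1  1  1
 H  0  1  1  1  1  1  2  2  2  2
 A  0  1  1  2  2  2  2  2  2  2
 X  0  1  1  2  3  3  3  3  3  3
 H  0  1  1  2  3  3  4  4  4  4
 Z  0  1  1  2  3  3  4  4  4  5
 Q  0  1  2  2  3  3  4  5  5  5
 D  0  1  2  2  3  4  4  5  5  5
 D  0  1  2  2  3  4  4  5  5  5
dp[9][9] = 5. One LCS (by backtracking along matches): HAXHZ.

5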